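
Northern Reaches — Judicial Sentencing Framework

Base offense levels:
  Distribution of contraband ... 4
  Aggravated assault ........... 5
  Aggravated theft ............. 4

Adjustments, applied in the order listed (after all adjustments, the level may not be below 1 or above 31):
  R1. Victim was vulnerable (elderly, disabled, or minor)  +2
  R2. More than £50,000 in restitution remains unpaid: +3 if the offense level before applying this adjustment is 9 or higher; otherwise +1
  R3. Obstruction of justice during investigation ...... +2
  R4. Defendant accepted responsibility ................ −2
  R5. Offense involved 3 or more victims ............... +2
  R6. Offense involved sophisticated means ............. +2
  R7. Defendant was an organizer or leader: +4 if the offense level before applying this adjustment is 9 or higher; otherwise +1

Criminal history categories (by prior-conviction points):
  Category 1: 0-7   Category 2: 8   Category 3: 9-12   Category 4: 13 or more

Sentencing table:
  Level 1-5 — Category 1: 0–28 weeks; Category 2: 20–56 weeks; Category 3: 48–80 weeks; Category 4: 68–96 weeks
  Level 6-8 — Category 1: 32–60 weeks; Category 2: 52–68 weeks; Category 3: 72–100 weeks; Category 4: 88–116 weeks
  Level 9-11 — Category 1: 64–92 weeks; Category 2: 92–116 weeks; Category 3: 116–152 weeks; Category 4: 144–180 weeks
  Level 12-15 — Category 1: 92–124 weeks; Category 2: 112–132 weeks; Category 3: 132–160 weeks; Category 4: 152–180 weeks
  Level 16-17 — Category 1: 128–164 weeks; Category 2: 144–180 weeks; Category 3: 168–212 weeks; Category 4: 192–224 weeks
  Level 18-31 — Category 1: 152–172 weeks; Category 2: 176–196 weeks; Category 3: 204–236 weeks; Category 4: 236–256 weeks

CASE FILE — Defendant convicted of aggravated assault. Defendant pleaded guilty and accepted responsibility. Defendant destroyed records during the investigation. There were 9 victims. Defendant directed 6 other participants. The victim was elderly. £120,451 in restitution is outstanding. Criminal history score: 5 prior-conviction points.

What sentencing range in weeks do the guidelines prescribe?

Base offense level for aggravated assault: 5.
R1 applies: 5 + 2 = 7.
R2 applies (level before this adjustment is 7 < 9, so +1): 7 + 1 = 8.
R3 applies: 8 + 2 = 10.
R4 applies: 10 − 2 = 8.
R5 applies: 8 + 2 = 10.
R6 does not apply.
R7 applies (level before this adjustment is 10 ≥ 9, so +4): 10 + 4 = 14.
Final offense level: 14.
Criminal history: 5 prior points → Category 1 (0-7).
Level 14 falls in the 12-15 band.
Grid: Level 12-15 × Category 1 = 92-124 weeks.

92-124 weeks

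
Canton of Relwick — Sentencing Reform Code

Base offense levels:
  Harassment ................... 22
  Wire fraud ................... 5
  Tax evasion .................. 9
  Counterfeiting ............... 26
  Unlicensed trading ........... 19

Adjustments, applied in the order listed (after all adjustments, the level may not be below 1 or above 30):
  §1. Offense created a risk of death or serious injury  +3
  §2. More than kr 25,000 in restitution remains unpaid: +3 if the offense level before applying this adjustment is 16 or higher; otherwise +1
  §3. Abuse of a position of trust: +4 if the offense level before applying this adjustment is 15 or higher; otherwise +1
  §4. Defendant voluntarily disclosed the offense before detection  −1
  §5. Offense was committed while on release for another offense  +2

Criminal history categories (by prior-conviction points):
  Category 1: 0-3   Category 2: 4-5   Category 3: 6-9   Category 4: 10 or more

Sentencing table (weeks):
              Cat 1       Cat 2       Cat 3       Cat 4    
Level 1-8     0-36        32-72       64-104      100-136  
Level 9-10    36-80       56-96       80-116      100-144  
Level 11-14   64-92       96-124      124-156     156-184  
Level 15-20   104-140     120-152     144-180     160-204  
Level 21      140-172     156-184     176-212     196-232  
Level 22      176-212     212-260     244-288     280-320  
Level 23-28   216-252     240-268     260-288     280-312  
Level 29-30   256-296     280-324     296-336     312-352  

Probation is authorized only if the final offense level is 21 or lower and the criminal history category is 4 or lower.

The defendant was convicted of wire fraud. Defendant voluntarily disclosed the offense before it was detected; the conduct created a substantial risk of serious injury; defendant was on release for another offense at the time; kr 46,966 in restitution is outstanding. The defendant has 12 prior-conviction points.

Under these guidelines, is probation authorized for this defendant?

Base offense level for wire fraud: 5.
§1 applies: 5 + 3 = 8.
§2 applies (level before this adjustment is 8 < 16, so +1): 8 + 1 = 9.
§3 does not apply.
§4 applies: 9 − 1 = 8.
§5 applies: 8 + 2 = 10.
Final offense level: 10.
Criminal history: 12 prior points → Category 4 (10+).
Level 10 falls in the 9-10 band.
Grid: Level 9-10 × Category 4 = 100-144 weeks.
Probation check: level 10 ≤ 21 and category 4 ≤ 4 → eligible.

Yes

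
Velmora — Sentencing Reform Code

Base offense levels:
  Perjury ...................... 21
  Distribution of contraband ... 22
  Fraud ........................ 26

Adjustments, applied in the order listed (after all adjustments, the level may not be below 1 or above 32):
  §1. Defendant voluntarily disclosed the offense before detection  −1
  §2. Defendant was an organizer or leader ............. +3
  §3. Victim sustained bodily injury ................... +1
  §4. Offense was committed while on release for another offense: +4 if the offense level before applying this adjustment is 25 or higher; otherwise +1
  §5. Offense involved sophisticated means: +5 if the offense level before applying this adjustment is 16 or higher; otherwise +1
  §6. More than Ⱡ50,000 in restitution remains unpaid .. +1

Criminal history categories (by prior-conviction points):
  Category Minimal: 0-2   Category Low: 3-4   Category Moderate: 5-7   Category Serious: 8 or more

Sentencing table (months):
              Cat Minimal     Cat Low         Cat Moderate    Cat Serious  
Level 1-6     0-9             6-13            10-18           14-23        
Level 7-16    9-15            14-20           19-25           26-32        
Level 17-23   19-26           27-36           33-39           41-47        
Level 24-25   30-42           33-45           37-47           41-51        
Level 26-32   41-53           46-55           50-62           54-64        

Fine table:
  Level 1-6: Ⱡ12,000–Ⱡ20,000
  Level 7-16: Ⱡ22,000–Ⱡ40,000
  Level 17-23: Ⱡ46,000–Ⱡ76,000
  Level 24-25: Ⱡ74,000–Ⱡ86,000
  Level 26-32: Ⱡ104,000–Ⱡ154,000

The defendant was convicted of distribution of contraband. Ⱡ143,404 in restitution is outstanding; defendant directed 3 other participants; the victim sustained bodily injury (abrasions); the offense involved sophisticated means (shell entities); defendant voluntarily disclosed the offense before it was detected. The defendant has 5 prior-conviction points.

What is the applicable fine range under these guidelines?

Ⱡ104,000–Ⱡ154,000

Base offense level for distribution of contraband: 22.
§1 applies: 22 − 1 = 21.
§2 applies: 21 + 3 = 24.
§3 applies: 24 + 1 = 25.
§5 applies (level before this adjustment is 25 ≥ 16, so +5): 25 + 5 = 30.
§6 applies: 30 + 1 = 31.
Final offense level: 31.
Level 31 falls in the 26-32 band.
Fine table: Level 26-32 → Ⱡ104,000–Ⱡ154,000.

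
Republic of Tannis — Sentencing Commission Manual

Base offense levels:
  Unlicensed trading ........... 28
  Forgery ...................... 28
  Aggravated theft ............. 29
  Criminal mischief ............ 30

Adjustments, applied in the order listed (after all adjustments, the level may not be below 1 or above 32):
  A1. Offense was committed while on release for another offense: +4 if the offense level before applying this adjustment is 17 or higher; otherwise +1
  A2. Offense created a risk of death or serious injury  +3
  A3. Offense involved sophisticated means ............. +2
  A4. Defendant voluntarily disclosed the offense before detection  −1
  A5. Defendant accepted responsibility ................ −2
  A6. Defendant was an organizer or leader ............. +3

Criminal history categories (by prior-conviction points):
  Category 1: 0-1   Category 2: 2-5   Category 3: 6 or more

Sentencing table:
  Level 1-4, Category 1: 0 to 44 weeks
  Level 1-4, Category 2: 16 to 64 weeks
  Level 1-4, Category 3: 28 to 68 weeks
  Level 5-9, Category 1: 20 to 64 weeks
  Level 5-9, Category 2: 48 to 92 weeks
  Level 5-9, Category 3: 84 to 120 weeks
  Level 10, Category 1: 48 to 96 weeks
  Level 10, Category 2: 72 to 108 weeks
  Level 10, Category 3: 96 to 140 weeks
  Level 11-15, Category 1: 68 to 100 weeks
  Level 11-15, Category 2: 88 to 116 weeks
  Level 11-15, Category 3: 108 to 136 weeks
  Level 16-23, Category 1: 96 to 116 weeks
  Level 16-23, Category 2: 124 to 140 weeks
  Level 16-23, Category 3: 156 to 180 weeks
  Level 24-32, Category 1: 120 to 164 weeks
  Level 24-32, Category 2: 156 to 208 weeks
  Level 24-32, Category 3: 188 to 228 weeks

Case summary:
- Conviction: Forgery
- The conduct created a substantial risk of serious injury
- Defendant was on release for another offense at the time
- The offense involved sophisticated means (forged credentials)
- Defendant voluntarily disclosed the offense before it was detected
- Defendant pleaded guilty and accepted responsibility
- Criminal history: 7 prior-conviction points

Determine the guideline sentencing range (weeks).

Base offense level for forgery: 28.
A1 applies (level before this adjustment is 28 ≥ 17, so +4): 28 + 4 = 32.
A2 applies: 32 + 3 = 35.
A3 applies: 35 + 2 = 37.
A4 applies: 37 − 1 = 36.
A5 applies: 36 − 2 = 34.
A6 does not apply.
Level 34 exceeds the maximum of 32; capped at 32.
Final offense level: 32.
Criminal history: 7 prior points → Category 3 (6+).
Level 32 falls in the 24-32 band.
Grid: Level 24-32 × Category 3 = 188-228 weeks.

188-228 weeks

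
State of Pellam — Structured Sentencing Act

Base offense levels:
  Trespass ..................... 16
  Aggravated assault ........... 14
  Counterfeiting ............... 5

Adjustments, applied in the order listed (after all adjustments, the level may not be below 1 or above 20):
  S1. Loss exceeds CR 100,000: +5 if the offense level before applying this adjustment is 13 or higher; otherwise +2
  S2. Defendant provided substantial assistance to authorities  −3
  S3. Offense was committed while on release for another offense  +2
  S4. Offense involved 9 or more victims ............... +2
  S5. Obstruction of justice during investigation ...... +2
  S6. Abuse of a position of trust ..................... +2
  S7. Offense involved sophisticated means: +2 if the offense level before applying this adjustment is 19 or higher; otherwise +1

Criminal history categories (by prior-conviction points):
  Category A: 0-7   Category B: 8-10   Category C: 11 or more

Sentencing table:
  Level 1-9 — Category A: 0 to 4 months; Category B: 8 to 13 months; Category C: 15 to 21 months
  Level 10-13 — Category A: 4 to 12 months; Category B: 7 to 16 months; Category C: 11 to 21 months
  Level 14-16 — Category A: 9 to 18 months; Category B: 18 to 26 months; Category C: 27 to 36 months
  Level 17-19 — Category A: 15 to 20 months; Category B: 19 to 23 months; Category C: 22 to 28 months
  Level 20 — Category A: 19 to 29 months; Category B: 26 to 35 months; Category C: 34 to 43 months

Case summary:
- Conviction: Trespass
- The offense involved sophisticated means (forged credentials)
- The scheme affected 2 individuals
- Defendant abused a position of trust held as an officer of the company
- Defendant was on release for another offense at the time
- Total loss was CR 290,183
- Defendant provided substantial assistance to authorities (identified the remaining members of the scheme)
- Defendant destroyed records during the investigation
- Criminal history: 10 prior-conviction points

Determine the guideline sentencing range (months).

Base offense level for trespass: 16.
S1 applies (level before this adjustment is 16 ≥ 13, so +5): 16 + 5 = 21.
S2 applies: 21 − 3 = 18.
S3 applies: 18 + 2 = 20.
S5 applies: 20 + 2 = 22.
S6 applies: 22 + 2 = 24.
S7 applies (level before this adjustment is 24 ≥ 19, so +2): 24 + 2 = 26.
Level 26 exceeds the maximum of 20; capped at 20.
Final offense level: 20.
Criminal history: 10 prior points → Category B (8-10).
Level 20 falls in the 20 band.
Grid: Level 20 × Category B = 26-35 months.

26-35 months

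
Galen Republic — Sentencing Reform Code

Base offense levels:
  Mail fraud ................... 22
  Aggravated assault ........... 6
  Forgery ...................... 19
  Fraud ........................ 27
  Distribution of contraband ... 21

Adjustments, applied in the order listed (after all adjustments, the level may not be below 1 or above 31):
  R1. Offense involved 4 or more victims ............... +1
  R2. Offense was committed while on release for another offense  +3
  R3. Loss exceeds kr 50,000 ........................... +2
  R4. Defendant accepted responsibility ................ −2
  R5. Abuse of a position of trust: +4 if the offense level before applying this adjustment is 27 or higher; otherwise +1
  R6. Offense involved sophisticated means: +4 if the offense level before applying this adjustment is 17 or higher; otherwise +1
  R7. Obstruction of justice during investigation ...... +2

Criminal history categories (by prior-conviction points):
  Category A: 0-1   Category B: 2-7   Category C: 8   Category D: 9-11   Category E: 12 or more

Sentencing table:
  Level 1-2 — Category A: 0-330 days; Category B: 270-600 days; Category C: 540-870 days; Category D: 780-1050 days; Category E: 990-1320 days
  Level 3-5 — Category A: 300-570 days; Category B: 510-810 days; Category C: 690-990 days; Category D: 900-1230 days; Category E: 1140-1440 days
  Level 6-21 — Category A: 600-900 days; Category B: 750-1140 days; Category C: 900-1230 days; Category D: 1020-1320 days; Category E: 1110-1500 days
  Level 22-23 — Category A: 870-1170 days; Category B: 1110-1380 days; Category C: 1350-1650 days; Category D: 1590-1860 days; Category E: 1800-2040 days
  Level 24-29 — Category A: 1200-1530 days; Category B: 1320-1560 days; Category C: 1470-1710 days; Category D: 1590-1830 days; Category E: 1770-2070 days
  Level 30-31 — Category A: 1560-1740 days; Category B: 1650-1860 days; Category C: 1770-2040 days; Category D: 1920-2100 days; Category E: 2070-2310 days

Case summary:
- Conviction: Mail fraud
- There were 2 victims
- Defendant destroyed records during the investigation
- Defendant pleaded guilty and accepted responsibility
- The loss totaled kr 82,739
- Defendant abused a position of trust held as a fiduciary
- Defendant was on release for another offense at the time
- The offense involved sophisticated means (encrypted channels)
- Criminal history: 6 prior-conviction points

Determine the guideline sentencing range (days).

1650-1860 days

Base offense level for mail fraud: 22.
R2 applies: 22 + 3 = 25.
R3 applies: 25 + 2 = 27.
R4 applies: 27 − 2 = 25.
R5 applies (level before this adjustment is 25 < 27, so +1): 25 + 1 = 26.
R6 applies (level before this adjustment is 26 ≥ 17, so +4): 26 + 4 = 30.
R7 applies: 30 + 2 = 32.
Level 32 exceeds the maximum of 31; capped at 31.
Final offense level: 31.
Criminal history: 6 prior points → Category B (2-7).
Level 31 falls in the 30-31 band.
Grid: Level 30-31 × Category B = 1650-1860 days.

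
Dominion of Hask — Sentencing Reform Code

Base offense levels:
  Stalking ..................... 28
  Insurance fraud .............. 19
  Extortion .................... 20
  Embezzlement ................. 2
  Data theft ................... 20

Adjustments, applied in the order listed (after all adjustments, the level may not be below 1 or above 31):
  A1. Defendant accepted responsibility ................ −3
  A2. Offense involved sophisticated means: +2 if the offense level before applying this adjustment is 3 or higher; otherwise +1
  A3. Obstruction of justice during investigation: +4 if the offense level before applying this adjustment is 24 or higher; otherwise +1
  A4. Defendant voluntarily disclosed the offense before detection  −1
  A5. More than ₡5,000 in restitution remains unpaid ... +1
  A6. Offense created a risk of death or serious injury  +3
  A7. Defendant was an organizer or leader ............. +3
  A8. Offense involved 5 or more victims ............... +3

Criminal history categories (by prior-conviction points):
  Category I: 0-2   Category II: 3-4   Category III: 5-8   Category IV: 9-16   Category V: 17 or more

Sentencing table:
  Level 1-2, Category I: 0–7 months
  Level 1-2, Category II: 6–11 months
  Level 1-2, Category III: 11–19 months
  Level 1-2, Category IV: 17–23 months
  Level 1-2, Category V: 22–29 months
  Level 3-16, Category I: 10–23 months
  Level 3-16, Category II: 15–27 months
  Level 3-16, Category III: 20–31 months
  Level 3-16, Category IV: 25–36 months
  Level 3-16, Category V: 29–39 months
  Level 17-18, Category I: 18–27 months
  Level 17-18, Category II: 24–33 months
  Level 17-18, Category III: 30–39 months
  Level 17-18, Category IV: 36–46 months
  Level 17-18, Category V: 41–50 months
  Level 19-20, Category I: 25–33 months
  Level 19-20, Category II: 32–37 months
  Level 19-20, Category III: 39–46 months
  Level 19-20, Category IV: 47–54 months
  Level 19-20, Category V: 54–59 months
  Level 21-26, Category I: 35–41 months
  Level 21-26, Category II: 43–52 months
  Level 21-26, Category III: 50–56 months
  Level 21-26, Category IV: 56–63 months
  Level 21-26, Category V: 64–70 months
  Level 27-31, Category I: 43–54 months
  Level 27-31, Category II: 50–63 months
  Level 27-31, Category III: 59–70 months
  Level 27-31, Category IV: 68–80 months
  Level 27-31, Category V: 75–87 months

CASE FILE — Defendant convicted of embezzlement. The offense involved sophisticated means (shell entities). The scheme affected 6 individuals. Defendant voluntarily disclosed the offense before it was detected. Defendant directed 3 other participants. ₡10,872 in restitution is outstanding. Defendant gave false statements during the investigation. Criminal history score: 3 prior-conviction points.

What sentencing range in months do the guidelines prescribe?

Base offense level for embezzlement: 2.
A2 applies (level before this adjustment is 2 < 3, so +1): 2 + 1 = 3.
A3 applies (level before this adjustment is 3 < 24, so +1): 3 + 1 = 4.
A4 applies: 4 − 1 = 3.
A5 applies: 3 + 1 = 4.
A6 does not apply.
A7 applies: 4 + 3 = 7.
A8 applies: 7 + 3 = 10.
Final offense level: 10.
Criminal history: 3 prior points → Category II (3-4).
Level 10 falls in the 3-16 band.
Grid: Level 3-16 × Category II = 15-27 months.

15-27 months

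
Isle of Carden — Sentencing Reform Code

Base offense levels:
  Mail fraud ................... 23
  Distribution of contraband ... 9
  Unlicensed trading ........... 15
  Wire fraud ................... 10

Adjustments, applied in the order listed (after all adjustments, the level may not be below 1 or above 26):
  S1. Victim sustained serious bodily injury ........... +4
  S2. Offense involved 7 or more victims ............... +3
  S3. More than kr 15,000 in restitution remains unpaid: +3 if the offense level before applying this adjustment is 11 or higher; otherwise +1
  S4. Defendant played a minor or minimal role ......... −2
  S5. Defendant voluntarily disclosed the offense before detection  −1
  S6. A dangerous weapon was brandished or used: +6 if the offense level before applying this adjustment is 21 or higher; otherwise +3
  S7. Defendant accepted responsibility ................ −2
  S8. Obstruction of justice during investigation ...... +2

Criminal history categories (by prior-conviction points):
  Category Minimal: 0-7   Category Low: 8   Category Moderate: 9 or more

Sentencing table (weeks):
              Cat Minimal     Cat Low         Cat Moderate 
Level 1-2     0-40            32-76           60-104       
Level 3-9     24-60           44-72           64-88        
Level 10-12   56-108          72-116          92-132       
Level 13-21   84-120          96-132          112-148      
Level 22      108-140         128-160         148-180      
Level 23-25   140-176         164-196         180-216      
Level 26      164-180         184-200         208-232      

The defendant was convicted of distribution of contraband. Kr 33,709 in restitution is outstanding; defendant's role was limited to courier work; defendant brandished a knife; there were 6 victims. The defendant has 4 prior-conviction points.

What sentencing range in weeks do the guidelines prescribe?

56-108 weeks

Base offense level for distribution of contraband: 9.
S1 does not apply.
S3 applies (level before this adjustment is 9 < 11, so +1): 9 + 1 = 10.
S4 applies: 10 − 2 = 8.
S6 applies (level before this adjustment is 8 < 21, so +3): 8 + 3 = 11.
S7 does not apply.
Final offense level: 11.
Criminal history: 4 prior points → Category Minimal (0-7).
Level 11 falls in the 10-12 band.
Grid: Level 10-12 × Category Minimal = 56-108 weeks.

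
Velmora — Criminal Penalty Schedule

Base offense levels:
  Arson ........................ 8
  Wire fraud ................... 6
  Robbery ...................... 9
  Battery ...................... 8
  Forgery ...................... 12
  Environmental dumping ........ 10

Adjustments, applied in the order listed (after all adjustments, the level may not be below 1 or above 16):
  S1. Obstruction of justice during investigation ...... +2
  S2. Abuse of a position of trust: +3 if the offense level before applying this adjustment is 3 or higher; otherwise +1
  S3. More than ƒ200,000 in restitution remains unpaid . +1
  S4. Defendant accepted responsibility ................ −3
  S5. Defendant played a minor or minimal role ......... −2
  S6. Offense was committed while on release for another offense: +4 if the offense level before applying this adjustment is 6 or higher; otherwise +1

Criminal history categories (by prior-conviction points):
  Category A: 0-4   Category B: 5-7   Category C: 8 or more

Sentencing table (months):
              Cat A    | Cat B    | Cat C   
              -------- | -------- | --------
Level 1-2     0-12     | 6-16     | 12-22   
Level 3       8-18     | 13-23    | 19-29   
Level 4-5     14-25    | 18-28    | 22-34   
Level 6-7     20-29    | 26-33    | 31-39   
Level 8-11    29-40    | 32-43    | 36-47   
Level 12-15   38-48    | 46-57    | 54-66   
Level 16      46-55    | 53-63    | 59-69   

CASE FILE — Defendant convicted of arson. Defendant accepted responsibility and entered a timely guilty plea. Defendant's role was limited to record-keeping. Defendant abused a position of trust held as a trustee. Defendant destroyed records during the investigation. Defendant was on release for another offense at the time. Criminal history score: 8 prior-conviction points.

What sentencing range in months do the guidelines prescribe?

Base offense level for arson: 8.
S1 applies: 8 + 2 = 10.
S2 applies (level before this adjustment is 10 ≥ 3, so +3): 10 + 3 = 13.
S4 applies: 13 − 3 = 10.
S5 applies: 10 − 2 = 8.
S6 applies (level before this adjustment is 8 ≥ 6, so +4): 8 + 4 = 12.
Final offense level: 12.
Criminal history: 8 prior points → Category C (8+).
Level 12 falls in the 12-15 band.
Grid: Level 12-15 × Category C = 54-66 months.

54-66 months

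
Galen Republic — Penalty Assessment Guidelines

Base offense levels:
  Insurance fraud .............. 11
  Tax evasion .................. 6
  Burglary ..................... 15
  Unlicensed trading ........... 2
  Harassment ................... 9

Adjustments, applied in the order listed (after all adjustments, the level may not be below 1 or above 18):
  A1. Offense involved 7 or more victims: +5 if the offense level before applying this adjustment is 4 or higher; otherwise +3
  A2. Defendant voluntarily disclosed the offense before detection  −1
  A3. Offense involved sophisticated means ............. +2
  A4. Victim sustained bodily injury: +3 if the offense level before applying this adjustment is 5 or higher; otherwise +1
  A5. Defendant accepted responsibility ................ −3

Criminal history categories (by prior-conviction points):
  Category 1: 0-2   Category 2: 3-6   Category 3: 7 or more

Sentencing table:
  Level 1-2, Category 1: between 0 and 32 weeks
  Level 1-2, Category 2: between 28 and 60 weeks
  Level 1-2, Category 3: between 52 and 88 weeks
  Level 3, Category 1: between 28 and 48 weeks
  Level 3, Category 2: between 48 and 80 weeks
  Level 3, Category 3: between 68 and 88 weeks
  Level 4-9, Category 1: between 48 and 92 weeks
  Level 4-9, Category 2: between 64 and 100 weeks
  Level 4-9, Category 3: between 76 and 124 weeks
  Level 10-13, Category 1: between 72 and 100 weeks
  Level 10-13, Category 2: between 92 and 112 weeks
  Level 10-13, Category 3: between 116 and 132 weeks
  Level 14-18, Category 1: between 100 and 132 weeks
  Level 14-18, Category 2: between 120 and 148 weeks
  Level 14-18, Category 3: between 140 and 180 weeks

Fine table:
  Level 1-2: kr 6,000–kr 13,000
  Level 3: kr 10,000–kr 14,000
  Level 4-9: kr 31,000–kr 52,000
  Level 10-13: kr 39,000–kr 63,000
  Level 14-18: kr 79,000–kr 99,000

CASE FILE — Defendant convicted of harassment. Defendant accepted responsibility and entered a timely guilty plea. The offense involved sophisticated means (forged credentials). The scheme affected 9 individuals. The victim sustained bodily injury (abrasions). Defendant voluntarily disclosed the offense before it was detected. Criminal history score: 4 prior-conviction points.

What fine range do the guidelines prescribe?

kr 79,000–kr 99,000

Base offense level for harassment: 9.
A1 applies (level before this adjustment is 9 ≥ 4, so +5): 9 + 5 = 14.
A2 applies: 14 − 1 = 13.
A3 applies: 13 + 2 = 15.
A4 applies (level before this adjustment is 15 ≥ 5, so +3): 15 + 3 = 18.
A5 applies: 18 − 3 = 15.
Final offense level: 15.
Level 15 falls in the 14-18 band.
Fine table: Level 14-18 → kr 79,000–kr 99,000.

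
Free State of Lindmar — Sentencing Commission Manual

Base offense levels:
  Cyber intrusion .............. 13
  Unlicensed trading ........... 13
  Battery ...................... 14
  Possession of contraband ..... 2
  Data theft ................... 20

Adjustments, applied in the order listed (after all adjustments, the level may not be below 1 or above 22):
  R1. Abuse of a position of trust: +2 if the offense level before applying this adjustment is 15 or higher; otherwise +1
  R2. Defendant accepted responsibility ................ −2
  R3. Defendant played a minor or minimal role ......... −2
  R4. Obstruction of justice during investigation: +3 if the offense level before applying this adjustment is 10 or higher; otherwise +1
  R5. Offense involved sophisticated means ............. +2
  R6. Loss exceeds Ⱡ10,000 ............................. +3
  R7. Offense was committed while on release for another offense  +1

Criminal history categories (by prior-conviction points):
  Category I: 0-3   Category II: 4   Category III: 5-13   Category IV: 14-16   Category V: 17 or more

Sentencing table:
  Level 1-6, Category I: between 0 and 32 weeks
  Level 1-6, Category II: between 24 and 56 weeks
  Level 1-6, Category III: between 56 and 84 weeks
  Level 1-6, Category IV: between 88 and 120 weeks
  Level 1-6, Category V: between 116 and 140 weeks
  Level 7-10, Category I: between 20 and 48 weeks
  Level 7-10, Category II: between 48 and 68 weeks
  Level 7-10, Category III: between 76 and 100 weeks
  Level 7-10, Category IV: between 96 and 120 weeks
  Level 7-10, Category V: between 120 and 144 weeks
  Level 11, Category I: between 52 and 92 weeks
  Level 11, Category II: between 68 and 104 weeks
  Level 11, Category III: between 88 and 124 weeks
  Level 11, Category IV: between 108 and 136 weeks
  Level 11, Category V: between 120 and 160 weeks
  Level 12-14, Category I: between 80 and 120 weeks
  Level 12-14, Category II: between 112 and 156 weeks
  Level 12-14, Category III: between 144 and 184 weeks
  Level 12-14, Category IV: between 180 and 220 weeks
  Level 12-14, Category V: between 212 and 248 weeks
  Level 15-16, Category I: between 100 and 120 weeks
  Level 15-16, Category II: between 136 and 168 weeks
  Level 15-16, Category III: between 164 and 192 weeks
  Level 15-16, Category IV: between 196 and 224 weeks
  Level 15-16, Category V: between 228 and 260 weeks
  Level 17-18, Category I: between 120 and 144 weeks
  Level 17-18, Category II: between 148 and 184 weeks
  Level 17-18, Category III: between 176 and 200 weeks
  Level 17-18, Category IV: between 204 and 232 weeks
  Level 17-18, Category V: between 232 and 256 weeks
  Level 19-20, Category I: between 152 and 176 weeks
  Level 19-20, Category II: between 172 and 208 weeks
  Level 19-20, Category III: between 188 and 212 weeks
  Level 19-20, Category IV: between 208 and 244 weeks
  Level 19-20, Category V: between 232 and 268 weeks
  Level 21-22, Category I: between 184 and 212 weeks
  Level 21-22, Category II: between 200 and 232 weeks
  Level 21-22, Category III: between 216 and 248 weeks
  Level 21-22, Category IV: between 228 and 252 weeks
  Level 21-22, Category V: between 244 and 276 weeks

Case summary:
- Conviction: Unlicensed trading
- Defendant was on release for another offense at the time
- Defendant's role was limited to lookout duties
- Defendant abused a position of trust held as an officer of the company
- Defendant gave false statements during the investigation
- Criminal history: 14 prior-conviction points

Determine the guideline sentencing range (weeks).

196-224 weeks

Base offense level for unlicensed trading: 13.
R1 applies (level before this adjustment is 13 < 15, so +1): 13 + 1 = 14.
R3 applies: 14 − 2 = 12.
R4 applies (level before this adjustment is 12 ≥ 10, so +3): 12 + 3 = 15.
R6 does not apply.
R7 applies: 15 + 1 = 16.
Final offense level: 16.
Criminal history: 14 prior points → Category IV (14-16).
Level 16 falls in the 15-16 band.
Grid: Level 15-16 × Category IV = 196-224 weeks.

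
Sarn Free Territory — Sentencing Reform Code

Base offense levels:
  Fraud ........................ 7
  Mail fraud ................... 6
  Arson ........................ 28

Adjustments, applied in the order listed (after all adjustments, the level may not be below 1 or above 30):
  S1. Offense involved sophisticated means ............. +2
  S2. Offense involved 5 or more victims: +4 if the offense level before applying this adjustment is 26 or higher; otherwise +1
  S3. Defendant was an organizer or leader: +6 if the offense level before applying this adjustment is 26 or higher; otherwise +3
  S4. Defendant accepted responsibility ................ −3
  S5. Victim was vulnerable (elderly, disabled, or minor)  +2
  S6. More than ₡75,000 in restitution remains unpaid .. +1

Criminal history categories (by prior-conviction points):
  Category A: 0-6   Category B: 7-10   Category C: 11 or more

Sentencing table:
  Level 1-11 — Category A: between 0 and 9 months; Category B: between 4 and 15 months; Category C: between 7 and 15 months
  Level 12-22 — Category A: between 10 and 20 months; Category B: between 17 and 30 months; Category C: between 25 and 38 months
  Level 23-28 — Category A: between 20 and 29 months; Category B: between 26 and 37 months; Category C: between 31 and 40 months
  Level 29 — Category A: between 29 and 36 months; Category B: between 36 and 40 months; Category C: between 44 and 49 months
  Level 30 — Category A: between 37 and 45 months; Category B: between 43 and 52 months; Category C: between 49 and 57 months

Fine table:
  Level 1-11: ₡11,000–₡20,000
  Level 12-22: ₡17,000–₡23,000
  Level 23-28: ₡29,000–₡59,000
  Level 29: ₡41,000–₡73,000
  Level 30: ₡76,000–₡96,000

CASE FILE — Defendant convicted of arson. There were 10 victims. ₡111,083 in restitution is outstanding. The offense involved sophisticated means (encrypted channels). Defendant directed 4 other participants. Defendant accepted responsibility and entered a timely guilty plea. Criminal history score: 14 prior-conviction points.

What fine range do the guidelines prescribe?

Base offense level for arson: 28.
S1 applies: 28 + 2 = 30.
S2 applies (level before this adjustment is 30 ≥ 26, so +4): 30 + 4 = 34.
S3 applies (level before this adjustment is 34 ≥ 26, so +6): 34 + 6 = 40.
S4 applies: 40 − 3 = 37.
S5 does not apply.
S6 applies: 37 + 1 = 38.
Level 38 exceeds the maximum of 30; capped at 30.
Final offense level: 30.
Level 30 falls in the 30 band.
Fine table: Level 30 → ₡76,000–₡96,000.

₡76,000–₡96,000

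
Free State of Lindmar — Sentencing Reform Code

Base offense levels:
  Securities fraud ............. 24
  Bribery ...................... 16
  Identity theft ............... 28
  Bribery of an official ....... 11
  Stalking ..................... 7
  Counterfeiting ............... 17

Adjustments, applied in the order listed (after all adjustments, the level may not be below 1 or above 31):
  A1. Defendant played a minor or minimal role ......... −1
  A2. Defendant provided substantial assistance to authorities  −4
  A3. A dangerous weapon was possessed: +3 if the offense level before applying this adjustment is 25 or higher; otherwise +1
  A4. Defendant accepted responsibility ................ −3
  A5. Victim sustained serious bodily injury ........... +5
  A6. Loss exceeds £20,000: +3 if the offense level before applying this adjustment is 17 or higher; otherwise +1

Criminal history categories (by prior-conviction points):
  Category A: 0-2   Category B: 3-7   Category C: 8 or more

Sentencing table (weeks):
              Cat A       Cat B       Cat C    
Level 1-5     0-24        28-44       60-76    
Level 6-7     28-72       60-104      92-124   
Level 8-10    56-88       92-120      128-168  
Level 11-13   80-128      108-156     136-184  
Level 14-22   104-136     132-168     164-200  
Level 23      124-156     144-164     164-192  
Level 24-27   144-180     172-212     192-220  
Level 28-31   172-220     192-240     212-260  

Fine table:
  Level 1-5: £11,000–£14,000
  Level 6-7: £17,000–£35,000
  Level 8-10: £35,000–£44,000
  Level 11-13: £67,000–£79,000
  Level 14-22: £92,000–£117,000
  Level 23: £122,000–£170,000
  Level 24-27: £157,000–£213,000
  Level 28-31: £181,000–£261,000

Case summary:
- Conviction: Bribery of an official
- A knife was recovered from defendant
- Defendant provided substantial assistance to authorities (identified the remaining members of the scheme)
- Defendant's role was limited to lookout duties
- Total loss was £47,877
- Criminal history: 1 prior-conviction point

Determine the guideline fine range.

£35,000–£44,000

Base offense level for bribery of an official: 11.
A1 applies: 11 − 1 = 10.
A2 applies: 10 − 4 = 6.
A3 applies (level before this adjustment is 6 < 25, so +1): 6 + 1 = 7.
A5 does not apply.
A6 applies (level before this adjustment is 7 < 17, so +1): 7 + 1 = 8.
Final offense level: 8.
Level 8 falls in the 8-10 band.
Fine table: Level 8-10 → £35,000–£44,000.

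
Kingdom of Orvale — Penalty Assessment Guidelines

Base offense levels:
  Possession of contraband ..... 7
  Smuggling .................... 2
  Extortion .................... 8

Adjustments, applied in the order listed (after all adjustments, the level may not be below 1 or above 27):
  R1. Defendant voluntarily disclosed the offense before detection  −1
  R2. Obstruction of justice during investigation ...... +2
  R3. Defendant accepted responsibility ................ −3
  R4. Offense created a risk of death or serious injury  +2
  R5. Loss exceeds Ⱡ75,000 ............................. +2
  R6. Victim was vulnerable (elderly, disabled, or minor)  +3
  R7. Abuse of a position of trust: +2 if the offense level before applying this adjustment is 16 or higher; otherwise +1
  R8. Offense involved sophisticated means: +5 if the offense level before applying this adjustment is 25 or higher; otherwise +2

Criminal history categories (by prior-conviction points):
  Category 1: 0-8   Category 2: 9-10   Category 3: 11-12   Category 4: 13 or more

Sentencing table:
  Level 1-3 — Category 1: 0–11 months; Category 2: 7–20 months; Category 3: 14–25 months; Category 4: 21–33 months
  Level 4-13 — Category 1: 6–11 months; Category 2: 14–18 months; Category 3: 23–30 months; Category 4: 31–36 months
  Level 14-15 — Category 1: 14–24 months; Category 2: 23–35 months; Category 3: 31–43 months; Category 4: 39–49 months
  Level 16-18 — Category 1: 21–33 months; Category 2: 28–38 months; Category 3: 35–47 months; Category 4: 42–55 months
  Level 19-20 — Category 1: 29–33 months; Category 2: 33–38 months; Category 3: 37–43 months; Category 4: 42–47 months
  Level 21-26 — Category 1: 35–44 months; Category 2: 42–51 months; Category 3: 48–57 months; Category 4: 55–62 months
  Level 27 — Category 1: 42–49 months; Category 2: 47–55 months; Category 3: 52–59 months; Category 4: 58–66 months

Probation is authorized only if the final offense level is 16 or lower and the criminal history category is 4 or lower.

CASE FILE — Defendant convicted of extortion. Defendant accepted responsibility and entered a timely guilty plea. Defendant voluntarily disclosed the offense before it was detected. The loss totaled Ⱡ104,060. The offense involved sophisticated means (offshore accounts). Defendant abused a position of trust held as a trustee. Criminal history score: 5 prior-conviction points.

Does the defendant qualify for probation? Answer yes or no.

Yes

Base offense level for extortion: 8.
R1 applies: 8 − 1 = 7.
R3 applies: 7 − 3 = 4.
R5 applies: 4 + 2 = 6.
R6 does not apply.
R7 applies (level before this adjustment is 6 < 16, so +1): 6 + 1 = 7.
R8 applies (level before this adjustment is 7 < 25, so +2): 7 + 2 = 9.
Final offense level: 9.
Criminal history: 5 prior points → Category 1 (0-8).
Level 9 falls in the 4-13 band.
Grid: Level 4-13 × Category 1 = 6-11 months.
Probation check: level 9 ≤ 16 and category 1 ≤ 4 → eligible.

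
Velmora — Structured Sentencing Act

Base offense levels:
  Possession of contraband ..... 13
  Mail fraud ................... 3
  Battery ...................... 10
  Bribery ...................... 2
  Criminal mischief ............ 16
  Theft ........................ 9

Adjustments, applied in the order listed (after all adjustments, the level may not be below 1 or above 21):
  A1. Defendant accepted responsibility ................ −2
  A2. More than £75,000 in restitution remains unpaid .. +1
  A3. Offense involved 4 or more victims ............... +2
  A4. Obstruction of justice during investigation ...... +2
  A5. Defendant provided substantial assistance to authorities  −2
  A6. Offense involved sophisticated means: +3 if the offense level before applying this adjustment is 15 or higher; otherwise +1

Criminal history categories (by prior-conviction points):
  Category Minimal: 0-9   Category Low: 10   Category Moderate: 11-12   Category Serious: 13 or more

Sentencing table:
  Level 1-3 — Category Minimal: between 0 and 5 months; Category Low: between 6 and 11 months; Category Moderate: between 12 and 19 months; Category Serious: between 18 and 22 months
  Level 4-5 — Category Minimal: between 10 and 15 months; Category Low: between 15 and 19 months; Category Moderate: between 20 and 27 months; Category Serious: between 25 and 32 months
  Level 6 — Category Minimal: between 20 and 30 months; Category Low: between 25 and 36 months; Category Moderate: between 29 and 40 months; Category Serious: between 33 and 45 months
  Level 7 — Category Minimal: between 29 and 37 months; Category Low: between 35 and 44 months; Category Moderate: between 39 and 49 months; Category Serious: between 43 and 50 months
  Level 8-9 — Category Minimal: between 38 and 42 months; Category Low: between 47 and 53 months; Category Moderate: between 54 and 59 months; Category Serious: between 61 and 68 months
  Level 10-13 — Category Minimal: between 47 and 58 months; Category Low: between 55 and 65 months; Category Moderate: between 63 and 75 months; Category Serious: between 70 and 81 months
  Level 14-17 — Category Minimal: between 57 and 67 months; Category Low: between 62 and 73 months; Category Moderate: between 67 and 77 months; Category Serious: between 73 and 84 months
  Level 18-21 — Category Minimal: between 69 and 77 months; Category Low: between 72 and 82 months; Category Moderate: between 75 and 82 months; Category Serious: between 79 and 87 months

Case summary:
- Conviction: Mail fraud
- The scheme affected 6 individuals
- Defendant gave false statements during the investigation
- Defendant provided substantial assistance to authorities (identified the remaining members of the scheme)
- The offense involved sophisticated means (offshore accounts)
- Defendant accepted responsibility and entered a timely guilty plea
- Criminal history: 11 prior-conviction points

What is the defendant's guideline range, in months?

Base offense level for mail fraud: 3.
A1 applies: 3 − 2 = 1.
A3 applies: 1 + 2 = 3.
A4 applies: 3 + 2 = 5.
A5 applies: 5 − 2 = 3.
A6 applies (level before this adjustment is 3 < 15, so +1): 3 + 1 = 4.
Final offense level: 4.
Criminal history: 11 prior points → Category Moderate (11-12).
Level 4 falls in the 4-5 band.
Grid: Level 4-5 × Category Moderate = 20-27 months.

20-27 months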